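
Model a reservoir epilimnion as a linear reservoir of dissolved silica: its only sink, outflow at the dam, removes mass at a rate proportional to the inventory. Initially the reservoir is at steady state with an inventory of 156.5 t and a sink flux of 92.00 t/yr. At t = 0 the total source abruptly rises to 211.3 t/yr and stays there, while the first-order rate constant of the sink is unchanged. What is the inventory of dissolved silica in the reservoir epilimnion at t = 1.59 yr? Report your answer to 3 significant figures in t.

Residence time τ = M₀/F₀ = 1.701 yr. The eventual steady state is M_∞ = M₀·(F₁/F₀) = 156.5 × 211.3/92.00 = 359.44 t.
The anomaly ΔM(t) = M(t) − M_∞ decays as ΔM₀·e^(−t/τ) with ΔM₀ = 156.5 − 359.44 = −202.9 t.
At t = 1.59 yr, e^(−t/τ) = e^(−0.9347) = 0.3927, so ΔM = −79.70 t and M = 359.44 − 79.70 = 279.74 t.

280 t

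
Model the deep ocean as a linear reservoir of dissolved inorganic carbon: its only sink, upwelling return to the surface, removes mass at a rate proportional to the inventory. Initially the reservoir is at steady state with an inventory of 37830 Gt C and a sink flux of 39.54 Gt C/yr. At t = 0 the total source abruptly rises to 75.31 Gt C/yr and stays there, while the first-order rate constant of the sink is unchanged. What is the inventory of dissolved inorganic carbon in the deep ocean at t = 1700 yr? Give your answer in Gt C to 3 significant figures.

The sink rate constant is k = F₀/M₀ = 39.54/37830 = 0.001045 yr⁻¹.
Solving dM/dt = F₁ − kM with M(0) = M₀ gives M(t) = F₁/k + (M₀ − F₁/k)·e^(−kt).
F₁/k = 75.31/0.001045 = 72053 Gt C; kt = 0.001045 × 1700 = 1.777, e^(−kt) = 0.1692.
M(1700) = 72053 + (37830 − 72053) × 0.1692 = 72053 − 5790 = 66263 Gt C.

66300 Gt C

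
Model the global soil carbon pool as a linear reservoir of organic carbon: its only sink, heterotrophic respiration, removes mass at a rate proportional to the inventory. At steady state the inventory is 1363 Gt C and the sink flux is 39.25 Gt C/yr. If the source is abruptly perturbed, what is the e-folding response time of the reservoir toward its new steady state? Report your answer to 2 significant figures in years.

35 yr

For a linear reservoir the response time equals the residence time τ = M/F.
τ = 1363 / 39.25 = 34.73 yr.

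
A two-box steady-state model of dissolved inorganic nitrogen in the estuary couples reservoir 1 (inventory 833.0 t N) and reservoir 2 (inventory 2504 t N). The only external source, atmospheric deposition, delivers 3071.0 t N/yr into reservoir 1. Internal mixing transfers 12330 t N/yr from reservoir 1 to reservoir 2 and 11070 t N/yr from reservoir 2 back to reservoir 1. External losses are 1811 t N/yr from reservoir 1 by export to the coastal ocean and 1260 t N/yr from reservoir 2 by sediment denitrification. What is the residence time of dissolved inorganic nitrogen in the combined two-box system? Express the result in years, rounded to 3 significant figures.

1.09 yr

Residence time in the combined system uses the total inventory and the total *external* removal — internal exchanges between the two boxes cancel.
M_total = 833.0 + 2504 = 3337.0 t N.
ΣF_external_out = 1811 + 1260 = 3071.0 t N/yr.
τ = M_total / ΣF_ext = 3337.0 / 3071.0 = 1.087 yr.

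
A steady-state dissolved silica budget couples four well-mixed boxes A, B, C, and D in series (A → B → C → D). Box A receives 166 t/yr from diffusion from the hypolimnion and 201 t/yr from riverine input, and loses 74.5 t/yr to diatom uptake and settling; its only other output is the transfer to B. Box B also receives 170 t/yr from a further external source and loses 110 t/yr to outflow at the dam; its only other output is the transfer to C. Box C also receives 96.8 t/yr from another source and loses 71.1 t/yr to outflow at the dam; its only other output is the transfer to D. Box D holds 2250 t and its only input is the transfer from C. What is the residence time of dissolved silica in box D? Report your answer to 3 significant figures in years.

5.95 yr

Box A: F(A→B) = (166 + 201) − 74.5 = 292.50 t/yr.
Box B: F(B→C) = (292.50 + 170) − 110 = 352.50 t/yr.
Box C: F(C→D) = (352.50 + 96.8) − 71.1 = 378.20 t/yr.
Box D throughput = its input = 378.20 t/yr; τ = 2250 / 378.20 = 5.949 yr.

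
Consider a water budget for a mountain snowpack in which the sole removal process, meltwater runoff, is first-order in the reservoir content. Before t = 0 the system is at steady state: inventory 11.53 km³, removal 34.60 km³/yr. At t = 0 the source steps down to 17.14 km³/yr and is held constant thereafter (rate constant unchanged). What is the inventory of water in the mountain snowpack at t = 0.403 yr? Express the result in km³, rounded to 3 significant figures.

The sink rate constant is k = F₀/M₀ = 34.60/11.53 = 3.001 yr⁻¹.
Solving dM/dt = F₁ − kM with M(0) = M₀ gives M(t) = F₁/k + (M₀ − F₁/k)·e^(−kt).
F₁/k = 17.14/3.001 = 5.7117 km³; kt = 3.001 × 0.403 = 1.209, e^(−kt) = 0.2984.
M(0.403) = 5.7117 + (11.53 − 5.7117) × 0.2984 = 5.7117 + 1.736 = 7.4478 km³.

7.45 km³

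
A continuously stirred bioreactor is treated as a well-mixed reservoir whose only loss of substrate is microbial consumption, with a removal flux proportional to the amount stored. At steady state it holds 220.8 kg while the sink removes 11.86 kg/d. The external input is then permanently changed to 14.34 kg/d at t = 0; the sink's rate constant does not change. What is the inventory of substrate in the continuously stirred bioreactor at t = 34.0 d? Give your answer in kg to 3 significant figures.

τ = M₀/F₀ = 220.8/11.86 = 18.62 d; rate constant k = 1/τ.
New steady state M_∞ = F₁/k = F₁·τ = 14.34 × 18.62 = 266.97 kg.
M(t) = M_∞ + (M₀ − M_∞)·e^(−t/τ); t/τ = 34.0/18.62 = 1.826, so e^(−t/τ) = 0.1610.
M(t) = 266.97 − 46.17 × 0.1610 = 259.54 kg.

260 kg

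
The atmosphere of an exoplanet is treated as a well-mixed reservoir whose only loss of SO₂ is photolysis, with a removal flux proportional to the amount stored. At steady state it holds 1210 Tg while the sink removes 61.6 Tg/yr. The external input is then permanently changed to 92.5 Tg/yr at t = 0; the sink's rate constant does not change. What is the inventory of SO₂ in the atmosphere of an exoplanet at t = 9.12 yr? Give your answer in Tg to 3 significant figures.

1440 Tg

Residence time τ = M₀/F₀ = 19.64 yr. The eventual steady state is M_∞ = M₀·(F₁/F₀) = 1210 × 92.5/61.6 = 1817.0 Tg.
The anomaly ΔM(t) = M(t) − M_∞ decays as ΔM₀·e^(−t/τ) with ΔM₀ = 1210 − 1817.0 = −607.0 Tg.
At t = 9.12 yr, e^(−t/τ) = e^(−0.4643) = 0.6286, so ΔM = −381.5 Tg and M = 1817.0 − 381.5 = 1435.4 Tg.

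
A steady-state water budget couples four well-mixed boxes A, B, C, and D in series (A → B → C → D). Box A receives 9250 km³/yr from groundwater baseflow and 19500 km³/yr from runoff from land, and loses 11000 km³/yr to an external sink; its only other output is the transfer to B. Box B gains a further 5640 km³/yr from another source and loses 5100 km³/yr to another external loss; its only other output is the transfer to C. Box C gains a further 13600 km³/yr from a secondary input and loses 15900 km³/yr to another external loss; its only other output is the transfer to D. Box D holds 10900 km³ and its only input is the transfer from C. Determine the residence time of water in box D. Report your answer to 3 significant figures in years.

Box A: F(A→B) = (9250 + 19500) − 11000 = 17750 km³/yr.
Box B: F(B→C) = (17750 + 5640) − 5100 = 18290 km³/yr.
Box C: F(C→D) = (18290 + 13600) − 15900 = 15990 km³/yr.
Box D throughput = its input = 15990 km³/yr; τ = 10900 / 15990 = 0.6817 yr.

0.682 yr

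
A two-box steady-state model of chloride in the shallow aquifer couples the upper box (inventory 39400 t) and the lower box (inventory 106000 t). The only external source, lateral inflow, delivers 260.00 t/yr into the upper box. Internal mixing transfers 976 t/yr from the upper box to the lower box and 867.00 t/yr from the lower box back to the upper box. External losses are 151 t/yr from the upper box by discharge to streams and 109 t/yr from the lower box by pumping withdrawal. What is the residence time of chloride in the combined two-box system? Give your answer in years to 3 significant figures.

559 yr

Residence time in the combined system uses the total inventory and the total *external* removal — internal exchanges between the two boxes cancel.
M_total = 39400 + 106000 = 145400 t.
ΣF_external_out = 151 + 109 = 260.00 t/yr.
τ = M_total / ΣF_ext = 145400 / 260.00 = 559.2 yr.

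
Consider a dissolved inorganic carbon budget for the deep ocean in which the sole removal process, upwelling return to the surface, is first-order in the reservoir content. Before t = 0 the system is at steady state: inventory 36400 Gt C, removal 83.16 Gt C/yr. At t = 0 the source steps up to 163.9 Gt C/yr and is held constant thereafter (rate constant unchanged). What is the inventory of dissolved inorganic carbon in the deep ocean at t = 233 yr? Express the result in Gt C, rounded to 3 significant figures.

51000 Gt C

The sink rate constant is k = F₀/M₀ = 83.16/36400 = 0.002285 yr⁻¹.
Solving dM/dt = F₁ − kM with M(0) = M₀ gives M(t) = F₁/k + (M₀ − F₁/k)·e^(−kt).
F₁/k = 163.9/0.002285 = 71741 Gt C; kt = 0.002285 × 233 = 0.5323, e^(−kt) = 0.5872.
M(233) = 71741 + (36400 − 71741) × 0.5872 = 71741 − 20750 = 50987 Gt C.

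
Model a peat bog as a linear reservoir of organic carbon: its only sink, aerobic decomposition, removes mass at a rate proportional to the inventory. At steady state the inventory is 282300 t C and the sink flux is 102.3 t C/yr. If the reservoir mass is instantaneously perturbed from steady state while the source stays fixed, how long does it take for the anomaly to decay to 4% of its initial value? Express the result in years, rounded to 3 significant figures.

8880 yr

For a linear reservoir the anomaly decays as exp(−t/τ) with τ = M/F = 282300/102.3 = 2760 yr.
exp(−t/τ) = 0.04 ⇒ t = −τ ln(0.04) = 2760 × 3.219 = 8883 yr.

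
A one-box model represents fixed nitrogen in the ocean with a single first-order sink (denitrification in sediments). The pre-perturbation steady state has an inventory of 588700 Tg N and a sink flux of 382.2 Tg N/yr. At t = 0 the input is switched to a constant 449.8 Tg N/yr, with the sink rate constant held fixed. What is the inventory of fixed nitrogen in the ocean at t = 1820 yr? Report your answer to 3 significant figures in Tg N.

661000 Tg N

τ = M₀/F₀ = 588700/382.2 = 1540 yr; rate constant k = 1/τ.
New steady state M_∞ = F₁/k = F₁·τ = 449.8 × 1540 = 692820 Tg N.
M(t) = M_∞ + (M₀ − M_∞)·e^(−t/τ); t/τ = 1820/1540 = 1.182, so e^(−t/τ) = 0.3068.
M(t) = 692820 − 104100 × 0.3068 = 660880 Tg N.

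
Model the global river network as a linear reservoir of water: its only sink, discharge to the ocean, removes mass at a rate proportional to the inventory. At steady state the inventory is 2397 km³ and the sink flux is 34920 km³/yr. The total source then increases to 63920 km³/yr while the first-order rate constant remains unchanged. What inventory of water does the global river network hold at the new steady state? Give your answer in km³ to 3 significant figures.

Rate constant k = F/M = 34920 / 2397 = 14.57 yr⁻¹.
At the new steady state, source = k·M_new ⇒ M_new = 63920 / 14.57 = 4388 km³.
(Equivalently M_new = M × F_new/F_old = 2397 × 63920/34920.)

4390 km³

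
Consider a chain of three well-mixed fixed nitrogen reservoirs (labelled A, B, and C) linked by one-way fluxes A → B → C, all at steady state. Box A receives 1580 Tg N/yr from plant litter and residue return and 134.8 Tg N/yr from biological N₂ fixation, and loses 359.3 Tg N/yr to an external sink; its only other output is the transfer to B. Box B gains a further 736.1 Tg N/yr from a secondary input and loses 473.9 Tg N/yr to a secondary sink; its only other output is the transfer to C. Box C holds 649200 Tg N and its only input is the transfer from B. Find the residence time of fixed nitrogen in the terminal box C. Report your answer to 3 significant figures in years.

401 yr

Box A: F(A→B) = (1580 + 134.8) − 359.3 = 1355.5 Tg N/yr.
Box B: F(B→C) = (1355.5 + 736.1) − 473.9 = 1617.7 Tg N/yr.
Box C throughput = its input = 1617.7 Tg N/yr; τ = 649200 / 1617.7 = 401.3 yr.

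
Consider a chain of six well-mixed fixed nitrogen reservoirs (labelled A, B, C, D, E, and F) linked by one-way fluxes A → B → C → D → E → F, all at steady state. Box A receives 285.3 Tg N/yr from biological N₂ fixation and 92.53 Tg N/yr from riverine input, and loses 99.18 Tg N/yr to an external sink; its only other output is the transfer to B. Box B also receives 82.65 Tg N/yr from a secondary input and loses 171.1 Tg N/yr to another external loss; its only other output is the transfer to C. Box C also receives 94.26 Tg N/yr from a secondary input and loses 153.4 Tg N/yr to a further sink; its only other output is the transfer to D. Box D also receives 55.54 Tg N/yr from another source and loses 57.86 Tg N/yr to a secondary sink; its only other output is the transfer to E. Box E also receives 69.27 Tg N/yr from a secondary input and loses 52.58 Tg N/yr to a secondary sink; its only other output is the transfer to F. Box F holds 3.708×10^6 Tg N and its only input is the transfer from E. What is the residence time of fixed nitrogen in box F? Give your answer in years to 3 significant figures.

Box A: F(A→B) = (285.3 + 92.53) − 99.18 = 278.65 Tg N/yr.
Box B: F(B→C) = (278.65 + 82.65) − 171.1 = 190.20 Tg N/yr.
Box C: F(C→D) = (190.20 + 94.26) − 153.4 = 131.06 Tg N/yr.
Box D: F(D→E) = (131.06 + 55.54) − 57.86 = 128.74 Tg N/yr.
Box E: F(E→F) = (128.74 + 69.27) − 52.58 = 145.43 Tg N/yr.
Box F throughput = its input = 145.43 Tg N/yr; τ = 3.708×10^6 / 145.43 = 25500 yr.

25500 yr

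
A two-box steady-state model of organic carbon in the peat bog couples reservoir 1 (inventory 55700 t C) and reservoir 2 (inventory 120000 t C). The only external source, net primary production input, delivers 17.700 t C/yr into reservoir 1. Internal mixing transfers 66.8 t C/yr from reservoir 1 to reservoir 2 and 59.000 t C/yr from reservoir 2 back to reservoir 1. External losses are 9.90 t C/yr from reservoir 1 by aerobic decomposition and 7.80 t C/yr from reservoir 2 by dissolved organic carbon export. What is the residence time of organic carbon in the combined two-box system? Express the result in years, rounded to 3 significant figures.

9930 yr

For the system as a whole, the A↔B exchange is internal and contributes nothing to the throughput; only the external sinks remove mass.
M_total = 55700 + 120000 = 175700 t C.
ΣF_external_out = 9.90 + 7.80 = 17.700 t C/yr.
τ = M_total / ΣF_ext = 175700 / 17.700 = 9927 yr.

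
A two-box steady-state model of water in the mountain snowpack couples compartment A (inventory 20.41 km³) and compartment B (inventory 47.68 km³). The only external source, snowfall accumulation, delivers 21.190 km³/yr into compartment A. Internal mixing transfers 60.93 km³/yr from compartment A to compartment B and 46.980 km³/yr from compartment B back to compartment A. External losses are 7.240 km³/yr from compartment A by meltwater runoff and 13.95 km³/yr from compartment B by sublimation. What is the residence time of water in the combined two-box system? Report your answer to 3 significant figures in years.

For the system as a whole, the A↔B exchange is internal and contributes nothing to the throughput; only the external sinks remove mass.
M_total = 20.41 + 47.68 = 68.090 km³.
ΣF_external_out = 7.240 + 13.95 = 21.190 km³/yr.
τ = M_total / ΣF_ext = 68.090 / 21.190 = 3.213 yr.

3.21 yr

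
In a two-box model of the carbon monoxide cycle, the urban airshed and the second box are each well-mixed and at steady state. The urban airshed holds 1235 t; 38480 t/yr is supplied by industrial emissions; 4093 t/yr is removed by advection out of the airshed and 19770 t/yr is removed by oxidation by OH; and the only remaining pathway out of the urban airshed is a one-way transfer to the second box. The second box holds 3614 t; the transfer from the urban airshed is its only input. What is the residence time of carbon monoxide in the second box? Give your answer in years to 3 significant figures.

0.247 yr

Balance the urban airshed: ΣF_in = 38480 t/yr.
Transfer to the second box = ΣF_in − (4093 + 19770) = 14617 t/yr.
At steady state the output of the second box equals its input, 14617 t/yr.
τ = M / F = 3614 / 14617 = 0.2472 yr.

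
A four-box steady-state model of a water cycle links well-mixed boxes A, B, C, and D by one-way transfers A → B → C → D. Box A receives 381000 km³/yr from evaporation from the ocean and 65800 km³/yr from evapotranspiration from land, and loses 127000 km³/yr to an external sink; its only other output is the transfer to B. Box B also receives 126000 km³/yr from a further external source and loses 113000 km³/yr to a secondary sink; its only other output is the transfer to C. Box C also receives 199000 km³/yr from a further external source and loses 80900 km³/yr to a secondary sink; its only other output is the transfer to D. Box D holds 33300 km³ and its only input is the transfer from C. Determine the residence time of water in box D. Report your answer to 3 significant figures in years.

0.0739 yr

Box A: F(A→B) = (381000 + 65800) − 127000 = 319800 km³/yr.
Box B: F(B→C) = (319800 + 126000) − 113000 = 332800 km³/yr.
Box C: F(C→D) = (332800 + 199000) − 80900 = 450900 km³/yr.
Box D throughput = its input = 450900 km³/yr; τ = 33300 / 450900 = 0.07385 yr.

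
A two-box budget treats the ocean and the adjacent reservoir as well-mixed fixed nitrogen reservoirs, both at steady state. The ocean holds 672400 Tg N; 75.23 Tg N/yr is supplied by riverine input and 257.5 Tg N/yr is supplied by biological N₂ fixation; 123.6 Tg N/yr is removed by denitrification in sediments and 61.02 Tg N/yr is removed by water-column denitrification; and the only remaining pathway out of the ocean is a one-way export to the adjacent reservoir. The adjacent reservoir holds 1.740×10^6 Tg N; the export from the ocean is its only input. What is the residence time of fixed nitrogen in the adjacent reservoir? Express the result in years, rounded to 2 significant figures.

Balance the ocean: ΣF_in = 75.23 + 257.5 = 332.73 Tg N/yr.
Export to the adjacent reservoir = ΣF_in − (123.6 + 61.02) = 148.11 Tg N/yr.
At steady state the output of the adjacent reservoir equals its input, 148.11 Tg N/yr.
τ = M / F = 1.740×10^6 / 148.11 = 11750 yr.

12000 yr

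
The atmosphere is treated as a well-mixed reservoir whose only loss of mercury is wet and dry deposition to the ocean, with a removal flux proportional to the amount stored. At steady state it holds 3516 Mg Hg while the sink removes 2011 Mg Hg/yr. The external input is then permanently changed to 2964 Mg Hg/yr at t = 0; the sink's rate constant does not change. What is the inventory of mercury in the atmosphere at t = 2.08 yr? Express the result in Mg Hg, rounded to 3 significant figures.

4680 Mg Hg

Residence time τ = M₀/F₀ = 1.748 yr. The eventual steady state is M_∞ = M₀·(F₁/F₀) = 3516 × 2964/2011 = 5182.2 Mg Hg.
The anomaly ΔM(t) = M(t) − M_∞ decays as ΔM₀·e^(−t/τ) with ΔM₀ = 3516 − 5182.2 = −1666 Mg Hg.
At t = 2.08 yr, e^(−t/τ) = e^(−1.190) = 0.3043, so ΔM = −507.1 Mg Hg and M = 5182.2 − 507.1 = 4675.1 Mg Hg.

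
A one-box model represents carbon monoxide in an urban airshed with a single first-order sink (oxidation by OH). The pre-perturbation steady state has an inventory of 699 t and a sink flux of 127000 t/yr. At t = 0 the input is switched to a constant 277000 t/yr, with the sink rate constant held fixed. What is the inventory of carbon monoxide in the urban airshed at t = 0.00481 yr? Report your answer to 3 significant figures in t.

1180 t

The sink rate constant is k = F₀/M₀ = 127000/699 = 181.7 yr⁻¹.
Solving dM/dt = F₁ − kM with M(0) = M₀ gives M(t) = F₁/k + (M₀ − F₁/k)·e^(−kt).
F₁/k = 277000/181.7 = 1524.6 t; kt = 181.7 × 0.00481 = 0.8739, e^(−kt) = 0.4173.
M(0.00481) = 1524.6 + (699 − 1524.6) × 0.4173 = 1524.6 − 344.5 = 1180.1 t.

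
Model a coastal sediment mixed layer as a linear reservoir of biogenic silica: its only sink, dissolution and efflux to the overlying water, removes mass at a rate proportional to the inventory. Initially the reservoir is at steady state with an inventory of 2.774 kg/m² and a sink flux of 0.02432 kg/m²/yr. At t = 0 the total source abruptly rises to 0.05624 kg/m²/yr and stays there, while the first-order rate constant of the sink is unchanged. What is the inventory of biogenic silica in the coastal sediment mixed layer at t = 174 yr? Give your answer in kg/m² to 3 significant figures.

The sink rate constant is k = F₀/M₀ = 0.02432/2.774 = 0.008767 yr⁻¹.
Solving dM/dt = F₁ − kM with M(0) = M₀ gives M(t) = F₁/k + (M₀ − F₁/k)·e^(−kt).
F₁/k = 0.05624/0.008767 = 6.4149 kg/m²; kt = 0.008767 × 174 = 1.525, e^(−kt) = 0.2175.
M(174) = 6.4149 + (2.774 − 6.4149) × 0.2175 = 6.4149 − 0.7920 = 5.6229 kg/m².

5.62 kg/m²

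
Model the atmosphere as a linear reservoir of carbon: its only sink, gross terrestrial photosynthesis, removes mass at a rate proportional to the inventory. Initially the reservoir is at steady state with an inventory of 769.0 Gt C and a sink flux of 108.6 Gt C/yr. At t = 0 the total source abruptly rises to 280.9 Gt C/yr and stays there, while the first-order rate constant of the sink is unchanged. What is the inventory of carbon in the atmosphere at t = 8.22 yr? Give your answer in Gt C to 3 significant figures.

The sink rate constant is k = F₀/M₀ = 108.6/769.0 = 0.1412 yr⁻¹.
Solving dM/dt = F₁ − kM with M(0) = M₀ gives M(t) = F₁/k + (M₀ − F₁/k)·e^(−kt).
F₁/k = 280.9/0.1412 = 1989.1 Gt C; kt = 0.1412 × 8.22 = 1.161, e^(−kt) = 0.3132.
M(8.22) = 1989.1 + (769.0 − 1989.1) × 0.3132 = 1989.1 − 382.1 = 1606.9 Gt C.

1610 Gt C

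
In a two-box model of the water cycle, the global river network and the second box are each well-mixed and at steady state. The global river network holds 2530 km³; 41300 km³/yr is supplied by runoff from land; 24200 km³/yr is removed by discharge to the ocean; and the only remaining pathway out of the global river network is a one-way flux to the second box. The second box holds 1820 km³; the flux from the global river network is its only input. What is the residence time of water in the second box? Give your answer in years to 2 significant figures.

Balance the global river network: ΣF_in = 41300 km³/yr.
Flux to the second box = ΣF_in − (24200) = 17100 km³/yr.
At steady state the output of the second box equals its input, 17100 km³/yr.
τ = M / F = 1820 / 17100 = 0.1064 yr.

0.11 yr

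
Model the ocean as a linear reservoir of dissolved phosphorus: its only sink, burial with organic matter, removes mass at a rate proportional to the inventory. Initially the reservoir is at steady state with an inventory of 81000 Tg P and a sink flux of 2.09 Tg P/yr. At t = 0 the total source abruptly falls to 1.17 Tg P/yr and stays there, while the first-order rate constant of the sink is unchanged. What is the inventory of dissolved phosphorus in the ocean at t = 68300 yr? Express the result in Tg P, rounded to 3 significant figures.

Residence time τ = M₀/F₀ = 38760 yr. The eventual steady state is M_∞ = M₀·(F₁/F₀) = 81000 × 1.17/2.09 = 45344 Tg P.
The anomaly ΔM(t) = M(t) − M_∞ decays as ΔM₀·e^(−t/τ) with ΔM₀ = 81000 − 45344 = 35660 Tg P.
At t = 68300 yr, e^(−t/τ) = e^(−1.762) = 0.1716, so ΔM = 6120 Tg P and M = 45344 + 6120 = 51465 Tg P.

51500 Tg P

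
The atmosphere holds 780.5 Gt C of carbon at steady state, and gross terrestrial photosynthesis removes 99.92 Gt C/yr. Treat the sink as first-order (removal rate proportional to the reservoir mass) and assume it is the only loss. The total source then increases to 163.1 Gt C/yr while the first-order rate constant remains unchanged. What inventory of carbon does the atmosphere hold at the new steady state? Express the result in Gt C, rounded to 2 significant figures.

Rate constant k = F/M = 99.92 / 780.5 = 0.1280 yr⁻¹.
At the new steady state, source = k·M_new ⇒ M_new = 163.1 / 0.1280 = 1274 Gt C.
(Equivalently M_new = M × F_new/F_old = 780.5 × 163.1/99.92.)

1300 Gt C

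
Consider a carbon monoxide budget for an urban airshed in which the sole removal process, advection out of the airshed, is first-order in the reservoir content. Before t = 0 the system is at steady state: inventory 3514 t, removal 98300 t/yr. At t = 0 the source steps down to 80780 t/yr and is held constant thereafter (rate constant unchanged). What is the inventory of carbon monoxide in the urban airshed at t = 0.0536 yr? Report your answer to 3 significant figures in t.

3030 t

τ = M₀/F₀ = 3514/98300 = 0.03575 yr; rate constant k = 1/τ.
New steady state M_∞ = F₁/k = F₁·τ = 80780 × 0.03575 = 2887.7 t.
M(t) = M_∞ + (M₀ − M_∞)·e^(−t/τ); t/τ = 0.0536/0.03575 = 1.499, so e^(−t/τ) = 0.2233.
M(t) = 2887.7 + 626.3 × 0.2233 = 3027.5 t.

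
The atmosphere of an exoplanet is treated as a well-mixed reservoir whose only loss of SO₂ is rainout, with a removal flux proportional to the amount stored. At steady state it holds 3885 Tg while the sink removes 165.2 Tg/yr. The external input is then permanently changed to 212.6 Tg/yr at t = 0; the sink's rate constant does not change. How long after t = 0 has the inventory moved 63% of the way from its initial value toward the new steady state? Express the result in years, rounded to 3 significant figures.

23.4 yr

τ = M₀/F₀ = 3885/165.2 = 23.52 yr.
The remaining gap fraction is e^(−t/τ); 63% covered ⇒ e^(−t/τ) = 0.370.
t = −τ ln(0.370) = 23.52 × 0.9943 = 23.38 yr.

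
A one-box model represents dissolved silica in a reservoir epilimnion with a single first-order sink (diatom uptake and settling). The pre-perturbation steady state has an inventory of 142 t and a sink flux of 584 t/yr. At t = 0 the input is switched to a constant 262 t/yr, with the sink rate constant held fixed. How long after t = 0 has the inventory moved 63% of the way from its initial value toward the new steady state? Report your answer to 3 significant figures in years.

τ = M₀/F₀ = 142/584 = 0.2432 yr.
The remaining gap fraction is e^(−t/τ); 63% covered ⇒ e^(−t/τ) = 0.370.
t = −τ ln(0.370) = 0.2432 × 0.9943 = 0.2418 yr.

0.242 yr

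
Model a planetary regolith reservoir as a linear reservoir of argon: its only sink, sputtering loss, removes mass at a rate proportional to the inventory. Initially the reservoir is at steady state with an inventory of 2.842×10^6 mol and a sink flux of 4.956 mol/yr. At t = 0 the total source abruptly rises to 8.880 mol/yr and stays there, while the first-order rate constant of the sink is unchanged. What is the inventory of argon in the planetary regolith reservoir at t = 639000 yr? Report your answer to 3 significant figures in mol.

Residence time τ = M₀/F₀ = 573400 yr. The eventual steady state is M_∞ = M₀·(F₁/F₀) = 2.842×10^6 × 8.880/4.956 = 5.0922×10^6 mol.
The anomaly ΔM(t) = M(t) − M_∞ decays as ΔM₀·e^(−t/τ) with ΔM₀ = 2.842×10^6 − 5.0922×10^6 = −2.250×10^6 mol.
At t = 639000 yr, e^(−t/τ) = e^(−1.114) = 0.3281, so ΔM = −738400 mol and M = 5.0922×10^6 − 738400 = 4.3538×10^6 mol.

4.35×10^6 mol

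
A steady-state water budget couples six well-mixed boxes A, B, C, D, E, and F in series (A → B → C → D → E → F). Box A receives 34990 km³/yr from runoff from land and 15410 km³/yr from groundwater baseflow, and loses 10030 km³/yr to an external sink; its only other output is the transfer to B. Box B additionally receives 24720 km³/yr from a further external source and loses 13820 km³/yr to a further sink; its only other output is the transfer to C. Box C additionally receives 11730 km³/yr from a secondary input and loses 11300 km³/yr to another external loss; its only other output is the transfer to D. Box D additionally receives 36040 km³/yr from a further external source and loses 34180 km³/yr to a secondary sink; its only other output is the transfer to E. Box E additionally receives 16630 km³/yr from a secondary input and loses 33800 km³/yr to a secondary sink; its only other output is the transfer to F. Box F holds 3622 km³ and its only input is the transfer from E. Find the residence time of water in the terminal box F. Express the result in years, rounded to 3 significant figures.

Box A: F(A→B) = (34990 + 15410) − 10030 = 40370 km³/yr.
Box B: F(B→C) = (40370 + 24720) − 13820 = 51270 km³/yr.
Box C: F(C→D) = (51270 + 11730) − 11300 = 51700 km³/yr.
Box D: F(D→E) = (51700 + 36040) − 34180 = 53560 km³/yr.
Box E: F(E→F) = (53560 + 16630) − 33800 = 36390 km³/yr.
Box F throughput = its input = 36390 km³/yr; τ = 3622 / 36390 = 0.09953 yr.

0.0995 yr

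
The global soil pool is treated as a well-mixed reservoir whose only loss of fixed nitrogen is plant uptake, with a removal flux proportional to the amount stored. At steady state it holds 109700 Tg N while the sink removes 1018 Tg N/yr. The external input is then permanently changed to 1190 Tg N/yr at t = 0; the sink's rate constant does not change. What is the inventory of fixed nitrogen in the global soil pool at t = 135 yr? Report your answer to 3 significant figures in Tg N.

Residence time τ = M₀/F₀ = 107.8 yr. The eventual steady state is M_∞ = M₀·(F₁/F₀) = 109700 × 1190/1018 = 128230 Tg N.
The anomaly ΔM(t) = M(t) − M_∞ decays as ΔM₀·e^(−t/τ) with ΔM₀ = 109700 − 128230 = −18530 Tg N.
At t = 135 yr, e^(−t/τ) = e^(−1.253) = 0.2857, so ΔM = −5296 Tg N and M = 128230 − 5296 = 122940 Tg N.

123000 Tg N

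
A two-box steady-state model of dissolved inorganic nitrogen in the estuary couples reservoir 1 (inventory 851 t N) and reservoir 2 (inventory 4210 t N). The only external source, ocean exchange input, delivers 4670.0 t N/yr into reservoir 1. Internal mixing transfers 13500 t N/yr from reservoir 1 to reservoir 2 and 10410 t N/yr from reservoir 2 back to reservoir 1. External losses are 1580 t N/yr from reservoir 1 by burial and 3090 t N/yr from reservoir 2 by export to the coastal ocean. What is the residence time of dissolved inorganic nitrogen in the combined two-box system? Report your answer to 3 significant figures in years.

Treat the two boxes together as one reservoir: the mixing fluxes between them are internal recycling, so τ = ΣM / Σ(external losses).
M_total = 851 + 4210 = 5061.0 t N.
ΣF_external_out = 1580 + 3090 = 4670.0 t N/yr.
τ = M_total / ΣF_ext = 5061.0 / 4670.0 = 1.084 yr.

1.08 yr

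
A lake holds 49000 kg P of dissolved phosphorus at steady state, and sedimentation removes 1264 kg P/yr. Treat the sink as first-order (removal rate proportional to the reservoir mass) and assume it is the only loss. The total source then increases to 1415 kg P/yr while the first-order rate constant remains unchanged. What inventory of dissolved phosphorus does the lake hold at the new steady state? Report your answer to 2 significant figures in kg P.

55000 kg P

Rate constant k = F/M = 1264 / 49000 = 0.02580 yr⁻¹.
At the new steady state, source = k·M_new ⇒ M_new = 1415 / 0.02580 = 54850 kg P.
(Equivalently M_new = M × F_new/F_old = 49000 × 1415/1264.)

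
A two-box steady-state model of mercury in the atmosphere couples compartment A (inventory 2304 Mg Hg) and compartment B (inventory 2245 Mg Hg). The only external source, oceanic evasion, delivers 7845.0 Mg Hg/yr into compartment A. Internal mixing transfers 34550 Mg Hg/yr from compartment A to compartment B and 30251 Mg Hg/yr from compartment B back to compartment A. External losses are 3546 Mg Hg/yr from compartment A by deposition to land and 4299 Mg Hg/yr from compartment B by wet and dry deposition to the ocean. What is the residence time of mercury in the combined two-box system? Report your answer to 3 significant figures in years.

0.580 yr

Residence time in the combined system uses the total inventory and the total *external* removal — internal exchanges between the two boxes cancel.
M_total = 2304 + 2245 = 4549.0 Mg Hg.
ΣF_external_out = 3546 + 4299 = 7845.0 Mg Hg/yr.
τ = M_total / ΣF_ext = 4549.0 / 7845.0 = 0.5799 yr.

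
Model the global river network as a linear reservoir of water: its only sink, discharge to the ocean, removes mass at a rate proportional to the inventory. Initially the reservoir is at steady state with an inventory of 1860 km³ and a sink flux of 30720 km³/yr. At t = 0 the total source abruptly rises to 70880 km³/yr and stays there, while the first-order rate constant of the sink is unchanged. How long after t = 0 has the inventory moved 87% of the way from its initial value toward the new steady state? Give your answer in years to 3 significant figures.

τ = M₀/F₀ = 1860/30720 = 0.06055 yr.
The remaining gap fraction is e^(−t/τ); 87% covered ⇒ e^(−t/τ) = 0.130.
t = −τ ln(0.130) = 0.06055 × 2.040 = 0.1235 yr.

0.124 yr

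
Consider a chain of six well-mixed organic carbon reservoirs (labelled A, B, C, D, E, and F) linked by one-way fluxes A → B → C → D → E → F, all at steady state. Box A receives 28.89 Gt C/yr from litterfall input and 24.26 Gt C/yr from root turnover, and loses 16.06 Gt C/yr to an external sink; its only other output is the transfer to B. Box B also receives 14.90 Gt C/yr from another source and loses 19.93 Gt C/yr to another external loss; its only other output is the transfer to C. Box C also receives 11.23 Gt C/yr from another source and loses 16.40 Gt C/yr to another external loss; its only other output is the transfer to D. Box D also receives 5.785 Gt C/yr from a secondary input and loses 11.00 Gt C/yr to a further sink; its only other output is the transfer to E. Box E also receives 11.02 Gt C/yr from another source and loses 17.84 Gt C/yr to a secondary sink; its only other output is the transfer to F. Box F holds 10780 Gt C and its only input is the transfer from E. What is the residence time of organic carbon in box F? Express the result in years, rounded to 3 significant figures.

Box A: F(A→B) = (28.89 + 24.26) − 16.06 = 37.090 Gt C/yr.
Box B: F(B→C) = (37.090 + 14.90) − 19.93 = 32.060 Gt C/yr.
Box C: F(C→D) = (32.060 + 11.23) − 16.40 = 26.890 Gt C/yr.
Box D: F(D→E) = (26.890 + 5.785) − 11.00 = 21.675 Gt C/yr.
Box E: F(E→F) = (21.675 + 11.02) − 17.84 = 14.855 Gt C/yr.
Box F throughput = its input = 14.855 Gt C/yr; τ = 10780 / 14.855 = 725.7 yr.

726 yr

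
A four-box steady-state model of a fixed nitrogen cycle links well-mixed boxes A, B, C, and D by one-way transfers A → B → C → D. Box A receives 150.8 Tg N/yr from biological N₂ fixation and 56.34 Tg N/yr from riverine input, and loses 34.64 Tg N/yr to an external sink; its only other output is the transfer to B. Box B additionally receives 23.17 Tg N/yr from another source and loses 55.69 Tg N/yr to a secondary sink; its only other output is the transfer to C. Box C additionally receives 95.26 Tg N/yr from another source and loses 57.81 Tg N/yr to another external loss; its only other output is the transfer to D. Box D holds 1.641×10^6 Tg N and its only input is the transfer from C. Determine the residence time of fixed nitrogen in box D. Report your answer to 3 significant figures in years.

Box A: F(A→B) = (150.8 + 56.34) − 34.64 = 172.50 Tg N/yr.
Box B: F(B→C) = (172.50 + 23.17) − 55.69 = 139.98 Tg N/yr.
Box C: F(C→D) = (139.98 + 95.26) − 57.81 = 177.43 Tg N/yr.
Box D throughput = its input = 177.43 Tg N/yr; τ = 1.641×10^6 / 177.43 = 9249 yr.

9250 yr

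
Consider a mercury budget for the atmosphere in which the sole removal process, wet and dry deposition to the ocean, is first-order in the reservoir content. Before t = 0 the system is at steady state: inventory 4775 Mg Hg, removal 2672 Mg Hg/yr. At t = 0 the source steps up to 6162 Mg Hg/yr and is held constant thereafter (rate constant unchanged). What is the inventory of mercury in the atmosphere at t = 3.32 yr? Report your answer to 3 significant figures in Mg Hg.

Residence time τ = M₀/F₀ = 1.787 yr. The eventual steady state is M_∞ = M₀·(F₁/F₀) = 4775 × 6162/2672 = 11012 Mg Hg.
The anomaly ΔM(t) = M(t) − M_∞ decays as ΔM₀·e^(−t/τ) with ΔM₀ = 4775 − 11012 = −6237 Mg Hg.
At t = 3.32 yr, e^(−t/τ) = e^(−1.858) = 0.1560, so ΔM = −973.0 Mg Hg and M = 11012 − 973.0 = 10039 Mg Hg.

10000 Mg Hg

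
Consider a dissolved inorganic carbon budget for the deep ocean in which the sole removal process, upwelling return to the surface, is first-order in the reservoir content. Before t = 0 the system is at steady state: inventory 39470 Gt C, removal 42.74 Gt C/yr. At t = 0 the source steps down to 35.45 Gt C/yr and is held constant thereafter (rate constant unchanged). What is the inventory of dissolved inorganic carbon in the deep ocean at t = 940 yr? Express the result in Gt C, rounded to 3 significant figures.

35200 Gt C

τ = M₀/F₀ = 39470/42.74 = 923.5 yr; rate constant k = 1/τ.
New steady state M_∞ = F₁/k = F₁·τ = 35.45 × 923.5 = 32738 Gt C.
M(t) = M_∞ + (M₀ − M_∞)·e^(−t/τ); t/τ = 940/923.5 = 1.018, so e^(−t/τ) = 0.3614.
M(t) = 32738 + 6732 × 0.3614 = 35171 Gt C.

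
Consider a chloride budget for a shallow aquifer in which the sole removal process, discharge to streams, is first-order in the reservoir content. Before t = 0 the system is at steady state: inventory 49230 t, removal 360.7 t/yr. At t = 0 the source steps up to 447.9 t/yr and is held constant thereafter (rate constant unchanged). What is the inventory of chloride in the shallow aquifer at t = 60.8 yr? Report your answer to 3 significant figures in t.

τ = M₀/F₀ = 49230/360.7 = 136.5 yr; rate constant k = 1/τ.
New steady state M_∞ = F₁/k = F₁·τ = 447.9 × 136.5 = 61131 t.
M(t) = M_∞ + (M₀ − M_∞)·e^(−t/τ); t/τ = 60.8/136.5 = 0.4455, so e^(−t/τ) = 0.6405.
M(t) = 61131 − 11900 × 0.6405 = 53508 t.

53500 t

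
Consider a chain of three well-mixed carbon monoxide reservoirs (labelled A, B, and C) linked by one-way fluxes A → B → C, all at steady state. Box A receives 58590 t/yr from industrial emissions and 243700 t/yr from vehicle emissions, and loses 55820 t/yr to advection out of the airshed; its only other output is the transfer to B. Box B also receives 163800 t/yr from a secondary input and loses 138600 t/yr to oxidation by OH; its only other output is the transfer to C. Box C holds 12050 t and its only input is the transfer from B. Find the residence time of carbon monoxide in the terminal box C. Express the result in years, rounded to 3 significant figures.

0.0444 yr

Box A: F(A→B) = (58590 + 243700) − 55820 = 246470 t/yr.
Box B: F(B→C) = (246470 + 163800) − 138600 = 271670 t/yr.
Box C throughput = its input = 271670 t/yr; τ = 12050 / 271670 = 0.04436 yr.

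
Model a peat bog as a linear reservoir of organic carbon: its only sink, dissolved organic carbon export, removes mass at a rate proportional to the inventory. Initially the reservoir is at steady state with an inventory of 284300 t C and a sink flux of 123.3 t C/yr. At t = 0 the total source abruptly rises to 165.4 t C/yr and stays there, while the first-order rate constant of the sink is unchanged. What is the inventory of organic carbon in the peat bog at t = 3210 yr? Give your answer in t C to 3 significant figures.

τ = M₀/F₀ = 284300/123.3 = 2306 yr; rate constant k = 1/τ.
New steady state M_∞ = F₁/k = F₁·τ = 165.4 × 2306 = 381370 t C.
M(t) = M_∞ + (M₀ − M_∞)·e^(−t/τ); t/τ = 3210/2306 = 1.392, so e^(−t/τ) = 0.2485.
M(t) = 381370 − 97070 × 0.2485 = 357250 t C.

357000 t C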